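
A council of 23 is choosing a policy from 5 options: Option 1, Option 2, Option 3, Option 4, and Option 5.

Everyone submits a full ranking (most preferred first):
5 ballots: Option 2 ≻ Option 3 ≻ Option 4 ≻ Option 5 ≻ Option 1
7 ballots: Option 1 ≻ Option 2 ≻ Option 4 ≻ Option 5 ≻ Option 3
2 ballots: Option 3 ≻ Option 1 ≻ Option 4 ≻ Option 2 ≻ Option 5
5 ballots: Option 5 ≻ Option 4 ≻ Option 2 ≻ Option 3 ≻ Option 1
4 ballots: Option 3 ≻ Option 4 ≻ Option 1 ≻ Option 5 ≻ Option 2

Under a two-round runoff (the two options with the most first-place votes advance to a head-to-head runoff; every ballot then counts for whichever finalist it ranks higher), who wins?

Option 3

Round 1 first-place votes: Option 1 7, Option 2 5, Option 3 6, Option 4 0, Option 5 5. Option 1 and Option 3 advance.
Runoff: Option 1 is ranked above Option 3 on 7 ballots, Option 3 above Option 1 on 16.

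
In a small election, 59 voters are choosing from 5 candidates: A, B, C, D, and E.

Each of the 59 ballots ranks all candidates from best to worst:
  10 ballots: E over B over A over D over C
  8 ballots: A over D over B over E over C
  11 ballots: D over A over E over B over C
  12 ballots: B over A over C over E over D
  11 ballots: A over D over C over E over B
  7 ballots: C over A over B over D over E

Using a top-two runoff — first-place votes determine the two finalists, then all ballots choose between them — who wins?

A

Round 1 first-place votes: A 19, B 12, C 7, D 11, E 10. A and B advance.
Runoff: A is ranked above B on 37 ballots, B above A on 22.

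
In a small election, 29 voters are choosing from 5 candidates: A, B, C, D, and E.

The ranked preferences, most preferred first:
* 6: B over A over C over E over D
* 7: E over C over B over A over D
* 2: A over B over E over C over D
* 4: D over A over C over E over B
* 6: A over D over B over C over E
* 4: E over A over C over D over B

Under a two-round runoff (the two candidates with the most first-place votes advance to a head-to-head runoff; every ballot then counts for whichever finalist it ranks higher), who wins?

Round 1 first-place votes: A 8, B 6, C 0, D 4, E 11. E and A advance.
Runoff: E is ranked above A on 11 ballots, A above E on 18.

A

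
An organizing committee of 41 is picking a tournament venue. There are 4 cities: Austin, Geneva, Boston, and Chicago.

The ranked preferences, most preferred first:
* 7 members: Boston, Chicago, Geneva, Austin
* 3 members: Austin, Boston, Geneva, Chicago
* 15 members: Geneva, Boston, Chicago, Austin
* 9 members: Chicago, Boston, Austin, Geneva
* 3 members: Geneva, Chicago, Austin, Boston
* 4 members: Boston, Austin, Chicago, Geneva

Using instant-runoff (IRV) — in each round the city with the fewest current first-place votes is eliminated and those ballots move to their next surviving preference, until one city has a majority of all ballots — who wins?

Round 1: Austin 3, Geneva 18, Boston 11, Chicago 9. Austin eliminated.
Round 2: Geneva 18, Boston 14, Chicago 9. Chicago eliminated.
Round 3: Geneva 18, Boston 23. Boston has a majority (≥21).

Boston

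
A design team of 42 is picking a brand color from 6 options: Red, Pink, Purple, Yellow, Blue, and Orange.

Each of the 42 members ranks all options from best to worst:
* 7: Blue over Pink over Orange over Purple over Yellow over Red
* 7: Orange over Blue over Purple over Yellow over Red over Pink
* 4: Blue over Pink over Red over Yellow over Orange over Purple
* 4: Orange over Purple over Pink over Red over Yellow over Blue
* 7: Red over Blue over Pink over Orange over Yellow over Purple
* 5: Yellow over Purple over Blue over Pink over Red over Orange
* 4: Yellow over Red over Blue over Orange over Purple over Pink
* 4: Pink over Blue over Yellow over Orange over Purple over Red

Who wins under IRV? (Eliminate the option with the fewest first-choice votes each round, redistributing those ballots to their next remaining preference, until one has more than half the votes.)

Round 1: Red 7, Pink 4, Purple 0, Yellow 9, Blue 11, Orange 11. Purple eliminated.
Round 2: Red 7, Pink 4, Yellow 9, Blue 11, Orange 11. Pink eliminated.
Round 3: Red 7, Yellow 9, Blue 15, Orange 11. Red eliminated.
Round 4: Yellow 9, Blue 22, Orange 11. Blue has a majority (≥22).

Blue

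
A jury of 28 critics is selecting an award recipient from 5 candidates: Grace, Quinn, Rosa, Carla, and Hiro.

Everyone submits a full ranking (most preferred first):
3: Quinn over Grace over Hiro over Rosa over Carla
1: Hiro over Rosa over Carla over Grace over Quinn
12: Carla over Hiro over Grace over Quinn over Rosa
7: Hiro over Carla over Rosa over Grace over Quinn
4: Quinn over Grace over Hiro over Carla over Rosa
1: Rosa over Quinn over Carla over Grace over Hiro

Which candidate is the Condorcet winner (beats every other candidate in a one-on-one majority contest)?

Hiro vs Grace: 20–8
Hiro vs Quinn: 20–8
Hiro vs Rosa: 27–1
Hiro vs Carla: 15–13
Hiro beats every other candidate.

Hiro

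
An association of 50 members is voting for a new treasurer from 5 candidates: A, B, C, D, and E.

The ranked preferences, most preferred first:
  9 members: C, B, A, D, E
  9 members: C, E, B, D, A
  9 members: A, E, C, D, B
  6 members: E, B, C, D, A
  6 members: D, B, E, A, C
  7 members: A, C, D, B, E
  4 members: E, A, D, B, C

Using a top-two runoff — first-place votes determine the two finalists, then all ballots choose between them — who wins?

A

Round 1 first-place votes: A 16, B 0, C 18, D 6, E 10. C and A advance.
Runoff: C is ranked above A on 24 ballots, A above C on 26.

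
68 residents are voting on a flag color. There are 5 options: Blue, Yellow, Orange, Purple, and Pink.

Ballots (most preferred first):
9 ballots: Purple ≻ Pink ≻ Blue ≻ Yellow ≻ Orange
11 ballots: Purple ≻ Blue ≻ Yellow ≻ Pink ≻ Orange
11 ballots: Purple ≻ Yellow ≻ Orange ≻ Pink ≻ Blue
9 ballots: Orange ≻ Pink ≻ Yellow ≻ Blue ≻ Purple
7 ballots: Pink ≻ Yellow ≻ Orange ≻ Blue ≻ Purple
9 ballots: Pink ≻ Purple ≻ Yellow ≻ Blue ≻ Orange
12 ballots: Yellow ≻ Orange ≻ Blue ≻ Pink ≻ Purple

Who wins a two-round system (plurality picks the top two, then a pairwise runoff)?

Pink

Round 1 first-place votes: Blue 0, Yellow 12, Orange 9, Purple 31, Pink 16. Purple and Pink advance.
Runoff: Purple is ranked above Pink on 31 ballots, Pink above Purple on 37.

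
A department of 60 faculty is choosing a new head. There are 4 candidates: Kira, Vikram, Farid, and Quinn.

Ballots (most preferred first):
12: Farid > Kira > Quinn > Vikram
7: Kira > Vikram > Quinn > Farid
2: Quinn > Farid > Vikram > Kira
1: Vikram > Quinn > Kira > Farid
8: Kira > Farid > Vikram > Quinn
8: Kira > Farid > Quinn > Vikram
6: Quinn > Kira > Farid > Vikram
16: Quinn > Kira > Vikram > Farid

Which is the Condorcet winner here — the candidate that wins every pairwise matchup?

Kira

Kira vs Vikram: 57–3
Kira vs Farid: 46–14
Kira vs Quinn: 35–25
Kira beats every other candidate.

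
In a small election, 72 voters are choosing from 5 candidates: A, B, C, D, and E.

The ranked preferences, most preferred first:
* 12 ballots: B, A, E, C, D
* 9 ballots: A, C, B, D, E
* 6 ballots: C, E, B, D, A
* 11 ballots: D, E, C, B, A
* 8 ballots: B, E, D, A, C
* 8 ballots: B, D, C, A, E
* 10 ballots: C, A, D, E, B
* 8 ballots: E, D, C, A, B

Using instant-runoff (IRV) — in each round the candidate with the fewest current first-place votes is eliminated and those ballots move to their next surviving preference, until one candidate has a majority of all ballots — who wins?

Round 1: A 9, B 28, C 16, D 11, E 8. E eliminated.
Round 2: A 9, B 28, C 16, D 19. A eliminated.
Round 3: B 28, C 25, D 19. D eliminated.
Round 4: B 28, C 44. C has a majority (≥37).

C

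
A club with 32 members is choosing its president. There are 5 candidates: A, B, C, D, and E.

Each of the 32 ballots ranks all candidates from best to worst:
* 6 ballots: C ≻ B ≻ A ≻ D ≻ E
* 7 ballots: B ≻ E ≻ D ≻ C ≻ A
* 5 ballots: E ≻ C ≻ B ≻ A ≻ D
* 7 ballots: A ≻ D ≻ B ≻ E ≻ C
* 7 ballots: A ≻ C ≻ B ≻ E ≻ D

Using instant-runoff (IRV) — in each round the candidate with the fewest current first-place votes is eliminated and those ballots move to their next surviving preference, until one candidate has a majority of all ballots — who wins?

C

Round 1: A 14, B 7, C 6, D 0, E 5. D eliminated.
Round 2: A 14, B 7, C 6, E 5. E eliminated.
Round 3: A 14, B 7, C 11. B eliminated.
Round 4: A 14, C 18. C has a majority (≥17).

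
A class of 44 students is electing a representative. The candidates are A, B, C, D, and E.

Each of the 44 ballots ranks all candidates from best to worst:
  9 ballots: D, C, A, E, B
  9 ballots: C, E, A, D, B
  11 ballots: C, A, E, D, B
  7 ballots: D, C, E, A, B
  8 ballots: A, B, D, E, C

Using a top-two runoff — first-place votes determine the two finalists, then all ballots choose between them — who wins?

Round 1 first-place votes: A 8, B 0, C 20, D 16, E 0. C and D advance.
Runoff: C is ranked above D on 20 ballots, D above C on 24.

D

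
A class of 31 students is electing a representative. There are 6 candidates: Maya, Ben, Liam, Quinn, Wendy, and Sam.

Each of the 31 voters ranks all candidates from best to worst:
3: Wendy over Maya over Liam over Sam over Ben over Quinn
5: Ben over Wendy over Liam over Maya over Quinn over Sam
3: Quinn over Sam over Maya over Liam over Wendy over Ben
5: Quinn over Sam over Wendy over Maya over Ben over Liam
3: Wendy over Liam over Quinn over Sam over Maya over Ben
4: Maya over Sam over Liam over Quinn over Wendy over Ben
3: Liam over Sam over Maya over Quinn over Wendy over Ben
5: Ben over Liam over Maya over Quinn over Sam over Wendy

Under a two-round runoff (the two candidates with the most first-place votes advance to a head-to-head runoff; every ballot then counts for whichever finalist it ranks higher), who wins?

Quinn

Round 1 first-place votes: Maya 4, Ben 10, Liam 3, Quinn 8, Wendy 6, Sam 0. Ben and Quinn advance.
Runoff: Ben is ranked above Quinn on 13 ballots, Quinn above Ben on 18.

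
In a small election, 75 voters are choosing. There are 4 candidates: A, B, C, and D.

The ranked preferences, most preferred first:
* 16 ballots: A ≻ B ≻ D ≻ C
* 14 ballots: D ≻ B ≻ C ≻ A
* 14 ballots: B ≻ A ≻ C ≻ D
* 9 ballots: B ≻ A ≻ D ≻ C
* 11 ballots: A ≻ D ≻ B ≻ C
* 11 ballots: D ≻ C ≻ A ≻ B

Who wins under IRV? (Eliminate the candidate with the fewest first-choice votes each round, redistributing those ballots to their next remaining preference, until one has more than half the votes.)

A

Round 1: A 27, B 23, C 0, D 25. C eliminated.
Round 2: A 27, B 23, D 25. B eliminated.
Round 3: A 50, D 25. A has a majority (≥38).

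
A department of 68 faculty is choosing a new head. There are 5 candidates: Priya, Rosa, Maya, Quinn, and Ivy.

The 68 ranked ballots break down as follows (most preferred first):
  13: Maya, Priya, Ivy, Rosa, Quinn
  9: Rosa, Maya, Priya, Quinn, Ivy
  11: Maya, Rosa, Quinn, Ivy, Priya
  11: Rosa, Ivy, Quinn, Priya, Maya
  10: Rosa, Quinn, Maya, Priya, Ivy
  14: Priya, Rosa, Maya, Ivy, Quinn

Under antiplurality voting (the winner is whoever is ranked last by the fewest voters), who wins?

Last-place votes: Priya 11, Rosa 0, Maya 11, Quinn 27, Ivy 19.

Rosa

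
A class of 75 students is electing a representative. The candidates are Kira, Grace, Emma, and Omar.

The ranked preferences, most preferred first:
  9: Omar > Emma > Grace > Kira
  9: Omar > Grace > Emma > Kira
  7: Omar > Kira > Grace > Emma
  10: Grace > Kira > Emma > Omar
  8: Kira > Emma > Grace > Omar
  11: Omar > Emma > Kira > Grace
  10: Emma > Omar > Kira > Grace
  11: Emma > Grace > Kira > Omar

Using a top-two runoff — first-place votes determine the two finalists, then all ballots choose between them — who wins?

Round 1 first-place votes: Kira 8, Grace 10, Emma 21, Omar 36. Omar and Emma advance.
Runoff: Omar is ranked above Emma on 36 ballots, Emma above Omar on 39.

Emma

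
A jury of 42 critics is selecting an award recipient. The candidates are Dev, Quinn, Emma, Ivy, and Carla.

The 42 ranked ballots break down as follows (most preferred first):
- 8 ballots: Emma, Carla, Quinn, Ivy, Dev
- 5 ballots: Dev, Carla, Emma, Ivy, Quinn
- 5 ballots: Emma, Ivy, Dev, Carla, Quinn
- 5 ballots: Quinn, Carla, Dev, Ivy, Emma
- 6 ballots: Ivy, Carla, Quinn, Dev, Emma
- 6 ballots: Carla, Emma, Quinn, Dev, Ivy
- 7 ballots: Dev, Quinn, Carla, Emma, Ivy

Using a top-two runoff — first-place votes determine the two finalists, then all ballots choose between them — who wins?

Round 1 first-place votes: Dev 12, Quinn 5, Emma 13, Ivy 6, Carla 6. Emma and Dev advance.
Runoff: Emma is ranked above Dev on 19 ballots, Dev above Emma on 23.

Dev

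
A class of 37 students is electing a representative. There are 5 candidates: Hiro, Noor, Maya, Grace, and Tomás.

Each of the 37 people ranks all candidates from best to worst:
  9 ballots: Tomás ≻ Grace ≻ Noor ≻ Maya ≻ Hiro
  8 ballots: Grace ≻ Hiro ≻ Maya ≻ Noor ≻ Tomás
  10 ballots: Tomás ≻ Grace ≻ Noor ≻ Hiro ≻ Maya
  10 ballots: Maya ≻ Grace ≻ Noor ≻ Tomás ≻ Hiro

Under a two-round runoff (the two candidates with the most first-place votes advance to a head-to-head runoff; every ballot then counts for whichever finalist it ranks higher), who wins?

Round 1 first-place votes: Hiro 0, Noor 0, Maya 10, Grace 8, Tomás 19. Tomás and Maya advance.
Runoff: Tomás is ranked above Maya on 19 ballots, Maya above Tomás on 18.

Tomás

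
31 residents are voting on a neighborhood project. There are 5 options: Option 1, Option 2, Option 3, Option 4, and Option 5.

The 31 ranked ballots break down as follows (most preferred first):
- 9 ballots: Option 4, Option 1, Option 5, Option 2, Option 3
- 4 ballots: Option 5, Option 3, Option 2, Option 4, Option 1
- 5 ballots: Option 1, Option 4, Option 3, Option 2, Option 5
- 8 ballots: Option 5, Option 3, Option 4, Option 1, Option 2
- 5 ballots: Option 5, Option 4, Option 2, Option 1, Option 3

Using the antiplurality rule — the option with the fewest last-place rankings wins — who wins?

Option 4

Last-place votes: Option 1 4, Option 2 8, Option 3 14, Option 4 0, Option 5 5.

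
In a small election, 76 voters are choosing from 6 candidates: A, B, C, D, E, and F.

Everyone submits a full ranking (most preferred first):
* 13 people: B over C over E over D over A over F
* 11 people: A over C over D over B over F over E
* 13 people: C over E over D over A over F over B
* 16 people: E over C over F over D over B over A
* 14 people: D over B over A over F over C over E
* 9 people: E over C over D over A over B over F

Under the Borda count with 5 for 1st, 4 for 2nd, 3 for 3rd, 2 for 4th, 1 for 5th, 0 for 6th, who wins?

C

A: 13×1 + 11×5 + 13×2 + 16×0 + 14×3 + 9×2 = 154
B: 13×5 + 11×2 + 13×0 + 16×1 + 14×4 + 9×1 = 168
C: 13×4 + 11×4 + 13×5 + 16×4 + 14×1 + 9×4 = 275
D: 13×2 + 11×3 + 13×3 + 16×2 + 14×5 + 9×3 = 227
E: 13×3 + 11×0 + 13×4 + 16×5 + 14×0 + 9×5 = 216
F: 13×0 + 11×1 + 13×1 + 16×3 + 14×2 + 9×0 = 100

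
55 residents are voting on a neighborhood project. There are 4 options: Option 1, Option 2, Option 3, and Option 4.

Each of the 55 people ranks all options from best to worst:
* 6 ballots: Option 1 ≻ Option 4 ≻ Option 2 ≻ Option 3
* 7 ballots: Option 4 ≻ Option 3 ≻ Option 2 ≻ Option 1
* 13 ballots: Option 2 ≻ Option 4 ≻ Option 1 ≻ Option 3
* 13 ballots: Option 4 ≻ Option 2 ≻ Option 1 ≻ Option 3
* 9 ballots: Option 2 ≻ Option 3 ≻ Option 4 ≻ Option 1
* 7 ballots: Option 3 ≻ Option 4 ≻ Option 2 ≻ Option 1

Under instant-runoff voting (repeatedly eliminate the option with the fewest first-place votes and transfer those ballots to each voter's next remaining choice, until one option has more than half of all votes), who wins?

Option 4

Round 1: Option 1 6, Option 2 22, Option 3 7, Option 4 20. Option 1 eliminated.
Round 2: Option 2 22, Option 3 7, Option 4 26. Option 3 eliminated.
Round 3: Option 2 22, Option 4 33. Option 4 has a majority (≥28).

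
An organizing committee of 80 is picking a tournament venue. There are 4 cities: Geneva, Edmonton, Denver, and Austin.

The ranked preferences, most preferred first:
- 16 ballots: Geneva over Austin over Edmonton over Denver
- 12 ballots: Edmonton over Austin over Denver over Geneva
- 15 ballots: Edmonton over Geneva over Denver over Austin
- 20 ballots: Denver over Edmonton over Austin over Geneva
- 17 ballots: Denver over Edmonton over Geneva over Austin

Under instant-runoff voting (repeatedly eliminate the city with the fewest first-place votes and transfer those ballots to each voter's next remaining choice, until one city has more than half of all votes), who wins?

Round 1: Geneva 16, Edmonton 27, Denver 37, Austin 0. Austin eliminated.
Round 2: Geneva 16, Edmonton 27, Denver 37. Geneva eliminated.
Round 3: Edmonton 43, Denver 37. Edmonton has a majority (≥41).

Edmonton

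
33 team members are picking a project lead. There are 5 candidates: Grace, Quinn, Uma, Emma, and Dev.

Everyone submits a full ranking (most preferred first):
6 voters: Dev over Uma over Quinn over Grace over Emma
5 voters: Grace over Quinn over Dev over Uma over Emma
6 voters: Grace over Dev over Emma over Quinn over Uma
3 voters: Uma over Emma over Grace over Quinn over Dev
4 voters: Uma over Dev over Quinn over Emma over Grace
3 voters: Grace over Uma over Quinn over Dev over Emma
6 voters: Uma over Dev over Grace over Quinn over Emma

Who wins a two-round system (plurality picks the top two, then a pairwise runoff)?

Uma

Round 1 first-place votes: Grace 14, Quinn 0, Uma 13, Emma 0, Dev 6. Grace and Uma advance.
Runoff: Grace is ranked above Uma on 14 ballots, Uma above Grace on 19.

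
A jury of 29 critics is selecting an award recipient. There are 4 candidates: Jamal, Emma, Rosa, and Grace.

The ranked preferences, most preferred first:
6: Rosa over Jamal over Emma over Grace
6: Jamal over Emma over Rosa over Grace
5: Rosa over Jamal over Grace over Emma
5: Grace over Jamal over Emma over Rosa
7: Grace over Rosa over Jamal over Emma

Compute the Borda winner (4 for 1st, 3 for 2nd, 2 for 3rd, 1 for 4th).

Jamal: 6×3 + 6×4 + 5×3 + 5×3 + 7×2 = 86
Emma: 6×2 + 6×3 + 5×1 + 5×2 + 7×1 = 52
Rosa: 6×4 + 6×2 + 5×4 + 5×1 + 7×3 = 82
Grace: 6×1 + 6×1 + 5×2 + 5×4 + 7×4 = 70

Jamal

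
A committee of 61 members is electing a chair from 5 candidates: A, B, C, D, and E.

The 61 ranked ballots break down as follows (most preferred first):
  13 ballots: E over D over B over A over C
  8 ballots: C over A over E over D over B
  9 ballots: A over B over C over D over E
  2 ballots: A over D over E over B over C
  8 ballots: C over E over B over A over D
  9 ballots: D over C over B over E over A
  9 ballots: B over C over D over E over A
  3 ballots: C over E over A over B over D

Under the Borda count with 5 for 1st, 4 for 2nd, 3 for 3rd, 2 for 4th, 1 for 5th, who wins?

C

A: 13×2 + 8×4 + 9×5 + 2×5 + 8×2 + 9×1 + 9×1 + 3×3 = 156
B: 13×3 + 8×1 + 9×4 + 2×2 + 8×3 + 9×3 + 9×5 + 3×2 = 189
C: 13×1 + 8×5 + 9×3 + 2×1 + 8×5 + 9×4 + 9×4 + 3×5 = 209
D: 13×4 + 8×2 + 9×2 + 2×4 + 8×1 + 9×5 + 9×3 + 3×1 = 177
E: 13×5 + 8×3 + 9×1 + 2×3 + 8×4 + 9×2 + 9×2 + 3×4 = 184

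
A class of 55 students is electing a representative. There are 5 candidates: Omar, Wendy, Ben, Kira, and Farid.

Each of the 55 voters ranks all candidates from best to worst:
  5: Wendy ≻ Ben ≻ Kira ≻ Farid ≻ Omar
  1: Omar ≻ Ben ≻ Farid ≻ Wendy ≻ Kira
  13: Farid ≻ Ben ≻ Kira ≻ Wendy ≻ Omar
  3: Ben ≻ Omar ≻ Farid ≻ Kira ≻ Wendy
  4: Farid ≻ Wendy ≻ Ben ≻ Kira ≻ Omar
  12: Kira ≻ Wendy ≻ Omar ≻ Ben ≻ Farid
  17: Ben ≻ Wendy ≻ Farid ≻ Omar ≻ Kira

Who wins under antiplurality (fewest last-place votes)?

Ben

Last-place votes: Omar 22, Wendy 3, Ben 0, Kira 18, Farid 12.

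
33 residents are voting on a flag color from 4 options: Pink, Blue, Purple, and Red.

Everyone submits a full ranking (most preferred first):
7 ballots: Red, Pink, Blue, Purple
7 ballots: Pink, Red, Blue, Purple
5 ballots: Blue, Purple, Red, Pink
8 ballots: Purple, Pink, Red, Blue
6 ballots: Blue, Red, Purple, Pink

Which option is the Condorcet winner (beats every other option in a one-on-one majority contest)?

Red vs Pink: 18–15
Red vs Blue: 22–11
Red vs Purple: 20–13
Red beats every other option.

Red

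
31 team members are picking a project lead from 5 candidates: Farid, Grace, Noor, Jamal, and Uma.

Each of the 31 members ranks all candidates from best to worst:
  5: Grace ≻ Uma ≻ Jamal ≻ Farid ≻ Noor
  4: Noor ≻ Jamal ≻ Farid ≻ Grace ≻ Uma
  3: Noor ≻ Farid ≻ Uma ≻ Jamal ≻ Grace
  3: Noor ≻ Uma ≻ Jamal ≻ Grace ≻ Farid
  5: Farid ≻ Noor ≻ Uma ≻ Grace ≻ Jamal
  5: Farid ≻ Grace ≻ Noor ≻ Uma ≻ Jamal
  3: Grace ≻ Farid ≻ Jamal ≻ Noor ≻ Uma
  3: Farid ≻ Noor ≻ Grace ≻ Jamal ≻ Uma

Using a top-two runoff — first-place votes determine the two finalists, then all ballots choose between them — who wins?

Farid

Round 1 first-place votes: Farid 13, Grace 8, Noor 10, Jamal 0, Uma 0. Farid and Noor advance.
Runoff: Farid is ranked above Noor on 21 ballots, Noor above Farid on 10.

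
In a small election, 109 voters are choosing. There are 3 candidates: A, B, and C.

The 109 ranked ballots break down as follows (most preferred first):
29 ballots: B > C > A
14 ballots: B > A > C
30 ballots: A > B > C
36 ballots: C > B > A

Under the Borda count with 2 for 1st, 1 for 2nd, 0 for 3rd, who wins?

A: 29×0 + 14×1 + 30×2 + 36×0 = 74
B: 29×2 + 14×2 + 30×1 + 36×1 = 152
C: 29×1 + 14×0 + 30×0 + 36×2 = 101

B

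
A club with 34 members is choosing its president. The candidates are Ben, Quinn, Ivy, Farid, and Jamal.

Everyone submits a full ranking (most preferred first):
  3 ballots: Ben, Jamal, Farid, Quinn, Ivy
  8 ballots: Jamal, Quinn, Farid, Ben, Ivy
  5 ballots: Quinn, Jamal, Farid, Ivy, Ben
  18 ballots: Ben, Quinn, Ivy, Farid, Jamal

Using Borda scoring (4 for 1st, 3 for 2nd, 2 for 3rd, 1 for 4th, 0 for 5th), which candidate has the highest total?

Ben: 3×4 + 8×1 + 5×0 + 18×4 = 92
Quinn: 3×1 + 8×3 + 5×4 + 18×3 = 101
Ivy: 3×0 + 8×0 + 5×1 + 18×2 = 41
Farid: 3×2 + 8×2 + 5×2 + 18×1 = 50
Jamal: 3×3 + 8×4 + 5×3 + 18×0 = 56

Quinn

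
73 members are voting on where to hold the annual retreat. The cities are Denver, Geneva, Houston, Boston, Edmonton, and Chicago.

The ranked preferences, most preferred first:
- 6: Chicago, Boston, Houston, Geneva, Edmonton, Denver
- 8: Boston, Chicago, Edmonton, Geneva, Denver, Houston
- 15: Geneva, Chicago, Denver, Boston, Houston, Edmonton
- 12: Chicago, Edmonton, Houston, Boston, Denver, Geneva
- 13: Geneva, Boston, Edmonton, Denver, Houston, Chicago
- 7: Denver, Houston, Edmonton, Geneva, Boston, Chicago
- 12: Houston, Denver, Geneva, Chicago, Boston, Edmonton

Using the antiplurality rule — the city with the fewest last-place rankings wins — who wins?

Last-place votes: Denver 6, Geneva 12, Houston 8, Boston 0, Edmonton 27, Chicago 20.

Boston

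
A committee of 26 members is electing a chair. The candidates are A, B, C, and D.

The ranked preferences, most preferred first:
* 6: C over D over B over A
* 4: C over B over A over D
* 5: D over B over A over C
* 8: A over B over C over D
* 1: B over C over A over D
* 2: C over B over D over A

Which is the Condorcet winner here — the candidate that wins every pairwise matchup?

B

B vs A: 18–8
B vs C: 14–12
B vs D: 15–11
B beats every other candidate.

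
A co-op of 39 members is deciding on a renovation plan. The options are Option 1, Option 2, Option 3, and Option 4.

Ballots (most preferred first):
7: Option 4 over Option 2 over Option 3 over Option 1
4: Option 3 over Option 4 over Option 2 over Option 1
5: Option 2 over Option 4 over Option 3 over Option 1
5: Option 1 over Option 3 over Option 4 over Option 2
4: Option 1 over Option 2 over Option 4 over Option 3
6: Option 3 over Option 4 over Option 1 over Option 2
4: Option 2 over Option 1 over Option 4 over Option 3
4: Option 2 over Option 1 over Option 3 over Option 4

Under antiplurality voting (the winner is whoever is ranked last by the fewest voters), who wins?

Option 4

Last-place votes: Option 1 16, Option 2 11, Option 3 8, Option 4 4.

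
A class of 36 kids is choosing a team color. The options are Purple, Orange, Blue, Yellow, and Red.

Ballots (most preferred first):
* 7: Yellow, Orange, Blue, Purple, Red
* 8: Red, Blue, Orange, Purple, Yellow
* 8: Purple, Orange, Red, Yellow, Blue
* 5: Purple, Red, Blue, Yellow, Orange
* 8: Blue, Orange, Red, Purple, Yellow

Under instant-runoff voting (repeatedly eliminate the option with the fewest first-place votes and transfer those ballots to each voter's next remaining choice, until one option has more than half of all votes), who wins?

Round 1: Purple 13, Orange 0, Blue 8, Yellow 7, Red 8. Orange eliminated.
Round 2: Purple 13, Blue 8, Yellow 7, Red 8. Yellow eliminated.
Round 3: Purple 13, Blue 15, Red 8. Red eliminated.
Round 4: Purple 13, Blue 23. Blue has a majority (≥19).

Blue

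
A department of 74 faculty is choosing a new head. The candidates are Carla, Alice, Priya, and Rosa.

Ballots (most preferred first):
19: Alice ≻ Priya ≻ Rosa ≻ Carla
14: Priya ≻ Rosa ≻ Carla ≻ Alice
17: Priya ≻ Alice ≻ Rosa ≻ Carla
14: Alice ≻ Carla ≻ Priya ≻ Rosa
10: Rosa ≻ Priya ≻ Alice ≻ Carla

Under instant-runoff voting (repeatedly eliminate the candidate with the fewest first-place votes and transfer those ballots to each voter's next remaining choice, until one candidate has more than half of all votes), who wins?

Round 1: Carla 0, Alice 33, Priya 31, Rosa 10. Carla eliminated.
Round 2: Alice 33, Priya 31, Rosa 10. Rosa eliminated.
Round 3: Alice 33, Priya 41. Priya has a majority (≥38).

Priya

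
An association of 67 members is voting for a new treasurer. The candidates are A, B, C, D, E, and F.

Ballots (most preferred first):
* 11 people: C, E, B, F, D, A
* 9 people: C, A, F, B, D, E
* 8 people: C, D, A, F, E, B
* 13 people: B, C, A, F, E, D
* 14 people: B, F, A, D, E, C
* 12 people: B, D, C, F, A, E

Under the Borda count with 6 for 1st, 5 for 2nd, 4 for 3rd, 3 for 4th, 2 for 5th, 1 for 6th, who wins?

B

A: 11×1 + 9×5 + 8×4 + 13×4 + 14×4 + 12×2 = 220
B: 11×4 + 9×3 + 8×1 + 13×6 + 14×6 + 12×6 = 313
C: 11×6 + 9×6 + 8×6 + 13×5 + 14×1 + 12×4 = 295
D: 11×2 + 9×2 + 8×5 + 13×1 + 14×3 + 12×5 = 195
E: 11×5 + 9×1 + 8×2 + 13×2 + 14×2 + 12×1 = 146
F: 11×3 + 9×4 + 8×3 + 13×3 + 14×5 + 12×3 = 238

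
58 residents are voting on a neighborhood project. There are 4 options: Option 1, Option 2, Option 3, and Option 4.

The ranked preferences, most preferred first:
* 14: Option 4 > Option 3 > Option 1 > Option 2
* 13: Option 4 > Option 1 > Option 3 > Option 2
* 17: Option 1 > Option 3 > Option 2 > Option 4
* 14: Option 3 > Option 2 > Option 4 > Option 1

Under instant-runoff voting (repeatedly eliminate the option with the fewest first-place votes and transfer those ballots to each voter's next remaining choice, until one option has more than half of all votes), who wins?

Round 1: Option 1 17, Option 2 0, Option 3 14, Option 4 27. Option 2 eliminated.
Round 2: Option 1 17, Option 3 14, Option 4 27. Option 3 eliminated.
Round 3: Option 1 17, Option 4 41. Option 4 has a majority (≥30).

Option 4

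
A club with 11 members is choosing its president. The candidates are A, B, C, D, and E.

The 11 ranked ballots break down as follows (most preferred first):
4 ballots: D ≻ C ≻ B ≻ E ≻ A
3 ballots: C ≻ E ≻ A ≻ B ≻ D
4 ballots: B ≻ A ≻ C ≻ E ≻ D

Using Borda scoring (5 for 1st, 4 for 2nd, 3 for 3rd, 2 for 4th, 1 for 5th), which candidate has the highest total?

A: 4×1 + 3×3 + 4×4 = 29
B: 4×3 + 3×2 + 4×5 = 38
C: 4×4 + 3×5 + 4×3 = 43
D: 4×5 + 3×1 + 4×1 = 27
E: 4×2 + 3×4 + 4×2 = 28

C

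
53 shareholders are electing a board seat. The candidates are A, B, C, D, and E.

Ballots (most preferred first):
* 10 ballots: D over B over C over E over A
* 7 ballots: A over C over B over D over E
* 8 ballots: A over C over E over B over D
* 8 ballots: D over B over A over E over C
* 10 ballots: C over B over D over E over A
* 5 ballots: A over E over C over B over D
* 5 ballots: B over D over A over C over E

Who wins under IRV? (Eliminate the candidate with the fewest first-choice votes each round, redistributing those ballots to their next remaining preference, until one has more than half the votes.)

Round 1: A 20, B 5, C 10, D 18, E 0. E eliminated.
Round 2: A 20, B 5, C 10, D 18. B eliminated.
Round 3: A 20, C 10, D 23. C eliminated.
Round 4: A 20, D 33. D has a majority (≥27).

D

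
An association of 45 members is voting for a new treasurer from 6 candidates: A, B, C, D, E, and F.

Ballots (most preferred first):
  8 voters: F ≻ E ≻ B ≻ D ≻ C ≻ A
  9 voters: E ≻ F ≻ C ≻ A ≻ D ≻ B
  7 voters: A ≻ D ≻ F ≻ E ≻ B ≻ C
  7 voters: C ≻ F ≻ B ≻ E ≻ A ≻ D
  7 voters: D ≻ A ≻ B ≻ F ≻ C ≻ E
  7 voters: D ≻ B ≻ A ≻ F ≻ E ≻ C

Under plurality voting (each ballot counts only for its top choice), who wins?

First-place votes: A 7, B 0, C 7, D 14, E 9, F 8.

D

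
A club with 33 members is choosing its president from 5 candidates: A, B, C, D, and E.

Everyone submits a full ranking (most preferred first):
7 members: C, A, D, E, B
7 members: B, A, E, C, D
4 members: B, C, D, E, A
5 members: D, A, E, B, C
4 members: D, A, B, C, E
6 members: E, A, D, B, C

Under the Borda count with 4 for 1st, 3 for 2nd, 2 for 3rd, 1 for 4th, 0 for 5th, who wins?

A: 7×3 + 7×3 + 4×0 + 5×3 + 4×3 + 6×3 = 87
B: 7×0 + 7×4 + 4×4 + 5×1 + 4×2 + 6×1 = 63
C: 7×4 + 7×1 + 4×3 + 5×0 + 4×1 + 6×0 = 51
D: 7×2 + 7×0 + 4×2 + 5×4 + 4×4 + 6×2 = 70
E: 7×1 + 7×2 + 4×1 + 5×2 + 4×0 + 6×4 = 59

A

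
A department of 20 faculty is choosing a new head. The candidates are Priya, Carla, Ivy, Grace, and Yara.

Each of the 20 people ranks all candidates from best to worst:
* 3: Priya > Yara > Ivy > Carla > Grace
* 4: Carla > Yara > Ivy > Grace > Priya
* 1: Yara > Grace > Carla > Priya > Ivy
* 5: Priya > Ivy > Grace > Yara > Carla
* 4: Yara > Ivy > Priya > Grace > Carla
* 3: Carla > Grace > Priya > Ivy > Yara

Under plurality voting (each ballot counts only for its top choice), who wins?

Priya

First-place votes: Priya 8, Carla 7, Ivy 0, Grace 0, Yara 5.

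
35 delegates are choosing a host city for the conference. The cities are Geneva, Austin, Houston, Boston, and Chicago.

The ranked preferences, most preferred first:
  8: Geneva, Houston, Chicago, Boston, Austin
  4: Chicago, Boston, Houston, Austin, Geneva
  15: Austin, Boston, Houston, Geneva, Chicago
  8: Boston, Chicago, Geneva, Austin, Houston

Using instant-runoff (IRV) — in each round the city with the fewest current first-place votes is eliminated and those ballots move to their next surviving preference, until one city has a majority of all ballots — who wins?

Round 1: Geneva 8, Austin 15, Houston 0, Boston 8, Chicago 4. Houston eliminated.
Round 2: Geneva 8, Austin 15, Boston 8, Chicago 4. Chicago eliminated.
Round 3: Geneva 8, Austin 15, Boston 12. Geneva eliminated.
Round 4: Austin 15, Boston 20. Boston has a majority (≥18).

Boston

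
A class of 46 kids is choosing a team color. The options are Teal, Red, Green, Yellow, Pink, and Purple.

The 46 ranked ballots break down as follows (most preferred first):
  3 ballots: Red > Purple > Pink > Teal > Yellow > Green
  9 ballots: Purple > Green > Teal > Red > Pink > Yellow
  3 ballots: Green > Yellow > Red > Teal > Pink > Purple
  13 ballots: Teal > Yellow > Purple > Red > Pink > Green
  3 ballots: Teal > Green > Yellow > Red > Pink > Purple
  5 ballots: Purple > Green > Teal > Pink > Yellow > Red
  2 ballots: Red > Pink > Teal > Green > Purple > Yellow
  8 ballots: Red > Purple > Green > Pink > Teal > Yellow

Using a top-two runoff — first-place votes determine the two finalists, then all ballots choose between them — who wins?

Purple

Round 1 first-place votes: Teal 16, Red 13, Green 3, Yellow 0, Pink 0, Purple 14. Teal and Purple advance.
Runoff: Teal is ranked above Purple on 21 ballots, Purple above Teal on 25.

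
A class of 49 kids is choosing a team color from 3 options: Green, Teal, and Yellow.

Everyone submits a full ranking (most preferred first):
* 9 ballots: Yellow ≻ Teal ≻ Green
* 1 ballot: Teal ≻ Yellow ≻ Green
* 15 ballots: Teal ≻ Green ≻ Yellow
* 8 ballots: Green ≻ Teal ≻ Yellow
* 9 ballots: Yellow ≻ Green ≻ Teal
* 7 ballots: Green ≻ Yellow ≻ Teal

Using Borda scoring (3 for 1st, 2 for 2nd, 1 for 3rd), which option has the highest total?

Green: 9×1 + 1×1 + 15×2 + 8×3 + 9×2 + 7×3 = 103
Teal: 9×2 + 1×3 + 15×3 + 8×2 + 9×1 + 7×1 = 98
Yellow: 9×3 + 1×2 + 15×1 + 8×1 + 9×3 + 7×2 = 93

Green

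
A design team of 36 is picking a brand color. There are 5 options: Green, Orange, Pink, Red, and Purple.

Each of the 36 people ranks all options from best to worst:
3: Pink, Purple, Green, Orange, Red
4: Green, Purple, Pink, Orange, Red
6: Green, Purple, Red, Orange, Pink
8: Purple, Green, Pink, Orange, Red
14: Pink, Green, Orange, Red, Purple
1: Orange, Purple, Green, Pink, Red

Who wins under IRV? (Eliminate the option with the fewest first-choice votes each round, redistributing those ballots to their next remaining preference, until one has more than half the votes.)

Round 1: Green 10, Orange 1, Pink 17, Red 0, Purple 8. Red eliminated.
Round 2: Green 10, Orange 1, Pink 17, Purple 8. Orange eliminated.
Round 3: Green 10, Pink 17, Purple 9. Purple eliminated.
Round 4: Green 19, Pink 17. Green has a majority (≥19).

Green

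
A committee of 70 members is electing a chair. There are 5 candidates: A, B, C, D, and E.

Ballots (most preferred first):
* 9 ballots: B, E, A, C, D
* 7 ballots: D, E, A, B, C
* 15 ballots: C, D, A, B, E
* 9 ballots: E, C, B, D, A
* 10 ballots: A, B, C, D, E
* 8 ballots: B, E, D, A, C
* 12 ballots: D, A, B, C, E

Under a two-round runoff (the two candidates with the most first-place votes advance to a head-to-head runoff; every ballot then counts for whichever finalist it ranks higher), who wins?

B

Round 1 first-place votes: A 10, B 17, C 15, D 19, E 9. D and B advance.
Runoff: D is ranked above B on 34 ballots, B above D on 36.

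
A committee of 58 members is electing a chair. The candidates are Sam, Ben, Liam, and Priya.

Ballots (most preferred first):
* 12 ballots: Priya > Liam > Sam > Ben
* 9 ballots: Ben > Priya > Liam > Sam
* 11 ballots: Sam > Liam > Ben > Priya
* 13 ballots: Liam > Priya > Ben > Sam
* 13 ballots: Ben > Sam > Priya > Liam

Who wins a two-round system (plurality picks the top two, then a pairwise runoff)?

Round 1 first-place votes: Sam 11, Ben 22, Liam 13, Priya 12. Ben and Liam advance.
Runoff: Ben is ranked above Liam on 22 ballots, Liam above Ben on 36.

Liam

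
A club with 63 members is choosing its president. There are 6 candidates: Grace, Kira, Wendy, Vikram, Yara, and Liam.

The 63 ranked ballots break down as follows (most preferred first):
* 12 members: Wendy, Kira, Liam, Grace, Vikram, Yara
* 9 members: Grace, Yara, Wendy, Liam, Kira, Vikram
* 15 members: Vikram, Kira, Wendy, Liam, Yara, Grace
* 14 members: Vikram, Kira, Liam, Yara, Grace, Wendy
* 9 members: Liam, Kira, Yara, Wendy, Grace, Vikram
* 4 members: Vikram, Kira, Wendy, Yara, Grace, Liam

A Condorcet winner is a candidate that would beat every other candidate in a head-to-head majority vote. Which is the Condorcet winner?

Vikram vs Grace: 33–30
Vikram vs Kira: 33–30
Vikram vs Wendy: 33–30
Vikram vs Yara: 45–18
Vikram vs Liam: 33–30
Vikram beats every other candidate.

Vikram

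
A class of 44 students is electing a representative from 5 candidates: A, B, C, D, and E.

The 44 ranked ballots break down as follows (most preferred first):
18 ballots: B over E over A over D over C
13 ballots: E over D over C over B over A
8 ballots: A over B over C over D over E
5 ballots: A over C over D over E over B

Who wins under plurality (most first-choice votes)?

First-place votes: A 13, B 18, C 0, D 0, E 13.

B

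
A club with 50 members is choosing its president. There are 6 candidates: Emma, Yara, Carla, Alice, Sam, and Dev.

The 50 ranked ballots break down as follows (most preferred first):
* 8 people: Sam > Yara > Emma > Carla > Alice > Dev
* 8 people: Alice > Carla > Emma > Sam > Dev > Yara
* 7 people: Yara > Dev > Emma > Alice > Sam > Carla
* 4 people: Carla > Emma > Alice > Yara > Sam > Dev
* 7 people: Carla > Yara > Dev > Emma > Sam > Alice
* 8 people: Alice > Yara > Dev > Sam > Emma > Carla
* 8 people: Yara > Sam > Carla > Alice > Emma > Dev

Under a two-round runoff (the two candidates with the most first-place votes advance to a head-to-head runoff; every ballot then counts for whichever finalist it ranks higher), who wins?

Round 1 first-place votes: Emma 0, Yara 15, Carla 11, Alice 16, Sam 8, Dev 0. Alice and Yara advance.
Runoff: Alice is ranked above Yara on 20 ballots, Yara above Alice on 30.

Yara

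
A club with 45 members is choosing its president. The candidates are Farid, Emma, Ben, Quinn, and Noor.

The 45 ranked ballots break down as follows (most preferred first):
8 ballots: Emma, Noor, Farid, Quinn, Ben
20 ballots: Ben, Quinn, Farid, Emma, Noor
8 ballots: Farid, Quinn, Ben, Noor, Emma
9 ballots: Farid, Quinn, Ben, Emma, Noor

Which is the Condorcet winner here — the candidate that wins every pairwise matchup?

Farid vs Emma: 37–8
Farid vs Ben: 25–20
Farid vs Quinn: 25–20
Farid vs Noor: 37–8
Farid beats every other candidate.

Farid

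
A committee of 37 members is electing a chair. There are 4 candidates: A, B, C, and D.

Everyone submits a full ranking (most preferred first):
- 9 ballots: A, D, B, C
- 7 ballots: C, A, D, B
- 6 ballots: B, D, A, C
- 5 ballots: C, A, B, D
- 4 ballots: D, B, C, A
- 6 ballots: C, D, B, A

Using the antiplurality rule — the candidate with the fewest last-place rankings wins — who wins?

Last-place votes: A 10, B 7, C 15, D 5.

D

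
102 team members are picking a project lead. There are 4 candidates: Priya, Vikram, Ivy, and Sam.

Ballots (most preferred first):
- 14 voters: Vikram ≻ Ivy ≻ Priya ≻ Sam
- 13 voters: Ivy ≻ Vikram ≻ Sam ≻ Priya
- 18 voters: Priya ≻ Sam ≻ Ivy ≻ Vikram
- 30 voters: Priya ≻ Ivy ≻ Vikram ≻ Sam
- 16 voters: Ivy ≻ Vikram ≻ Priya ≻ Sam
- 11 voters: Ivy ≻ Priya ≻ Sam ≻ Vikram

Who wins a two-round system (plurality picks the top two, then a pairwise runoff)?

Round 1 first-place votes: Priya 48, Vikram 14, Ivy 40, Sam 0. Priya and Ivy advance.
Runoff: Priya is ranked above Ivy on 48 ballots, Ivy above Priya on 54.

Ivy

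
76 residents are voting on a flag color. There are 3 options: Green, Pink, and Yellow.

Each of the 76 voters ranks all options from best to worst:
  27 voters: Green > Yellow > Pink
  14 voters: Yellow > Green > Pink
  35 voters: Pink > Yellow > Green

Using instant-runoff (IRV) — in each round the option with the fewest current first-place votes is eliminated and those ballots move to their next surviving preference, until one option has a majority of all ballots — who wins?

Round 1: Green 27, Pink 35, Yellow 14. Yellow eliminated.
Round 2: Green 41, Pink 35. Green has a majority (≥39).

Green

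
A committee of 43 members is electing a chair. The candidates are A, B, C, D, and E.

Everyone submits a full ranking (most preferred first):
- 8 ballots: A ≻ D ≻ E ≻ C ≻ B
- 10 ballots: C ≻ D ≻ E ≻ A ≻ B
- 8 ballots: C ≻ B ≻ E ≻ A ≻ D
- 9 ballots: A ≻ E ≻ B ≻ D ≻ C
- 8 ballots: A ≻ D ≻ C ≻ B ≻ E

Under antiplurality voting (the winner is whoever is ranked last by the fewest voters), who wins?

Last-place votes: A 0, B 18, C 9, D 8, E 8.

A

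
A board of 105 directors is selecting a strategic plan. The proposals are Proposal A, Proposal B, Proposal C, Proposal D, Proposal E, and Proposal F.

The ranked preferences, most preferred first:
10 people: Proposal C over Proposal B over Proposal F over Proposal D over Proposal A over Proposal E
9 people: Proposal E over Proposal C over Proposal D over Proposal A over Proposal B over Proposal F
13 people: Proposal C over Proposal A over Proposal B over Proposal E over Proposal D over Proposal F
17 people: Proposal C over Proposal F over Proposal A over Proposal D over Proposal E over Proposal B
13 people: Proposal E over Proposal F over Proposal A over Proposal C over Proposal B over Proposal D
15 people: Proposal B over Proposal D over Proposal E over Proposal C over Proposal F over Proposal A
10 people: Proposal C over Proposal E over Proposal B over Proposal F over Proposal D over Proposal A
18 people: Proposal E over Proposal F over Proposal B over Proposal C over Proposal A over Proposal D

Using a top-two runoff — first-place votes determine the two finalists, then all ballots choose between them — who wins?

Proposal E

Round 1 first-place votes: Proposal A 0, Proposal B 15, Proposal C 50, Proposal D 0, Proposal E 40, Proposal F 0. Proposal C and Proposal E advance.
Runoff: Proposal C is ranked above Proposal E on 50 ballots, Proposal E above Proposal C on 55.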